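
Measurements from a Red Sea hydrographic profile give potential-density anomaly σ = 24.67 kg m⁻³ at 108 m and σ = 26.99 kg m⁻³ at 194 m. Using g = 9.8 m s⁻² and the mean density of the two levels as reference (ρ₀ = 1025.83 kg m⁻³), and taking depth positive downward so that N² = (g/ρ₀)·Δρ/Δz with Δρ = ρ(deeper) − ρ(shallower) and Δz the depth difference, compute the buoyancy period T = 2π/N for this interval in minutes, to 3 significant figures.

6.52 min

Δρ = 1026.99 − 1024.67 = 2.32 kg m⁻³ over Δz = 194 − 108 = 86 m.
N² = (9.8/1025.83) × (2.32/86) = 2.5772 × 10⁻⁴ s⁻².
N = √(2.5772 × 10⁻⁴) = 0.016054 rad s⁻¹, so T = 2π/N = 391.38 s = 6.5230 min ≈ 6.52 min.
N² > 0, so the interval is statically stable.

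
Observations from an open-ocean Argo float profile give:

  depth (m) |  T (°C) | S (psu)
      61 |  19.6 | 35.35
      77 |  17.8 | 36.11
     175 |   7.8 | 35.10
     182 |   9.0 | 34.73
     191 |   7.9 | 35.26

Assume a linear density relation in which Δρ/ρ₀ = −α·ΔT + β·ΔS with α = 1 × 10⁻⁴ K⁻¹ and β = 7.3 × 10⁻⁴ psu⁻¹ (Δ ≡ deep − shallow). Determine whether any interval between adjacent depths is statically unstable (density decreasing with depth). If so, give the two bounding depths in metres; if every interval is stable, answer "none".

175–182 m

Evaluate Δρ/ρ₀ = −αΔT + βΔS across each adjacent pair:
  61–77 m: −αΔT+βΔS = −(1 × 10⁻⁴)(-1.8)+(7.3 × 10⁻⁴)(+0.76) = 7.3 × 10⁻⁴ → stable
  77–175 m: −αΔT+βΔS = −(1 × 10⁻⁴)(-10.0)+(7.3 × 10⁻⁴)(-1.01) = 2.6 × 10⁻⁴ → stable
  175–182 m: −αΔT+βΔS = −(1 × 10⁻⁴)(+1.2)+(7.3 × 10⁻⁴)(-0.37) = -3.9 × 10⁻⁴ → UNSTABLE
  182–191 m: −αΔT+βΔS = −(1 × 10⁻⁴)(-1.1)+(7.3 × 10⁻⁴)(+0.53) = 5.0 × 10⁻⁴ → stable
The 175–182 m interval has Δρ < 0: lighter water underlies denser water.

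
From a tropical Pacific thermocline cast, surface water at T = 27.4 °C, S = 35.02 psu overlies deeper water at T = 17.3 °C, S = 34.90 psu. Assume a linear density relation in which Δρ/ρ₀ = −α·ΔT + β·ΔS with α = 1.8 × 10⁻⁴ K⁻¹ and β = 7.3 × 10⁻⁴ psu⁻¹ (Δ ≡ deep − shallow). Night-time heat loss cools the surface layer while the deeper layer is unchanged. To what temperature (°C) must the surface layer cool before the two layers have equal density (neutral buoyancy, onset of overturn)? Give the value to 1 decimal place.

Neutral buoyancy requires Δρ = 0, i.e. −α(T_deep − T_surf′) + β(S_deep − S_surf) = 0.
T_surf′ = T_deep − (β/α)·ΔS = 17.3 − (7.3 × 10⁻⁴/1.8 × 10⁻⁴)·(-0.12) = 17.787 °C.
Cooling required: 27.4 − (17.787) = 9.613 °C.

17.8 °C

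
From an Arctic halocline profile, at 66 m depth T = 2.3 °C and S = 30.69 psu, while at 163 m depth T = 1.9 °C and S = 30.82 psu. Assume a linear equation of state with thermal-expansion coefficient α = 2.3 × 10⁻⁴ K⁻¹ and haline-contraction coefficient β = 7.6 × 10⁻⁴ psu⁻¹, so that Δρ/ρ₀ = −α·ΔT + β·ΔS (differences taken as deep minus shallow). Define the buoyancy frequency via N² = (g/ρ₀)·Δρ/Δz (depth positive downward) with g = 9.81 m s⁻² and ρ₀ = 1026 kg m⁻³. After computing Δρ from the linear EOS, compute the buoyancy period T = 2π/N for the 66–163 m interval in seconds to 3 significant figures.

1.43 × 10³ s

ΔT = -0.4 K, ΔS = +0.13 psu (deep − shallow).
Δρ/ρ₀ = −αΔT + βΔS = 9.20 × 10⁻⁵ + 9.88 × 10⁻⁵ = 1.908 × 10⁻⁴, so Δρ ≈ 0.1958 kg m⁻³.
N² = (g/ρ₀)·Δρ/Δz = g·(Δρ/ρ₀)/Δz = 9.81 × 1.908 × 10⁻⁴ / 97 = 1.9296 × 10⁻⁵ s⁻².
N = √(1.9296 × 10⁻⁵) = 4.3927 × 10⁻³ rad s⁻¹ → T = 2π/N = 1.4304 × 10³ s ≈ 1.43 × 10³ s.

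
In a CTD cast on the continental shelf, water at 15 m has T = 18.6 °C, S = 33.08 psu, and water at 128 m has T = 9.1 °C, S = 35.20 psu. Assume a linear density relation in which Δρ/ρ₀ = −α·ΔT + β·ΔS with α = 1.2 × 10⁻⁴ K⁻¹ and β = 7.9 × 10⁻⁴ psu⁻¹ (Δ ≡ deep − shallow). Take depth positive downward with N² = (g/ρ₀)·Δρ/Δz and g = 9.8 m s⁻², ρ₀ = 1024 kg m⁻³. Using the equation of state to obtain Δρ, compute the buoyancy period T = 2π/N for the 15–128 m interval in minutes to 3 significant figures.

ΔT = -9.5 K, ΔS = +2.12 psu (deep − shallow).
Δρ/ρ₀ = −αΔT + βΔS = 1.14 × 10⁻³ + 1.6748 × 10⁻³ = 2.8148 × 10⁻³, so Δρ ≈ 2.882 kg m⁻³.
N² = (g/ρ₀)·Δρ/Δz = g·(Δρ/ρ₀)/Δz = 9.8 × 2.8148 × 10⁻³ / 113 = 2.4412 × 10⁻⁴ s⁻².
N = √(2.4412 × 10⁻⁴) = 0.015624 rad s⁻¹ → T = 2π/N = 402.15 s = 6.7025 min ≈ 6.70 min.

6.70 min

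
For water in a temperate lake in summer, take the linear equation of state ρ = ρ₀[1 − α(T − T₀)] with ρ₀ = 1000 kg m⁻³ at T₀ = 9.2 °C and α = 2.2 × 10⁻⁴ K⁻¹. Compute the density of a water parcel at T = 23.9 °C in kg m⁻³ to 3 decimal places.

T − T₀ = +14.7 K.
Bracket = 1 − α·(+14.7) = 1 + (-3.234 × 10⁻³) = 0.9967660.
ρ = 1000 × 0.9967660 = 996.766 kg m⁻³.

996.766 kg m⁻³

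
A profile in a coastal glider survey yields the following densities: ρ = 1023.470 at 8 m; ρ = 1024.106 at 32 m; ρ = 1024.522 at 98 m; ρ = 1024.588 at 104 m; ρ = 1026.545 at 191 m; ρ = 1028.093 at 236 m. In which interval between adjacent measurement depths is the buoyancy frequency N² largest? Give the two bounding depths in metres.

191–236 m

Compute the density gradient over each adjacent pair:
  8–32 m: Δρ/Δz = 0.636/24 = 0.026 kg m⁻⁴
  32–98 m: Δρ/Δz = 0.416/66 = 6.3 × 10⁻³ kg m⁻⁴
  98–104 m: Δρ/Δz = 0.066/6 = 0.011 kg m⁻⁴
  104–191 m: Δρ/Δz = 1.957/87 = 0.022 kg m⁻⁴
  191–236 m: Δρ/Δz = 1.548/45 = 0.034 kg m⁻⁴
The largest gradient is in the 191–236 m interval — the pycnocline.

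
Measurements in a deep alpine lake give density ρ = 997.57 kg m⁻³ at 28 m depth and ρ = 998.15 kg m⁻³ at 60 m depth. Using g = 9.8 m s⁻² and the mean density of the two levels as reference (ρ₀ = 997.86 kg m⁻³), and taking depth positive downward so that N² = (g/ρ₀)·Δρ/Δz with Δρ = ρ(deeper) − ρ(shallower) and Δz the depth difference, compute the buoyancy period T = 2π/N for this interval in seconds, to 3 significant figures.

Δρ = 998.15 − 997.57 = 0.58 kg m⁻³ over Δz = 60 − 28 = 32 m.
N² = (9.8/997.86) × (0.58/32) = 1.7801 × 10⁻⁴ s⁻².
N = √(1.7801 × 10⁻⁴) = 0.013342 rad s⁻¹, so T = 2π/N = 470.93 s ≈ 471 s.

471 s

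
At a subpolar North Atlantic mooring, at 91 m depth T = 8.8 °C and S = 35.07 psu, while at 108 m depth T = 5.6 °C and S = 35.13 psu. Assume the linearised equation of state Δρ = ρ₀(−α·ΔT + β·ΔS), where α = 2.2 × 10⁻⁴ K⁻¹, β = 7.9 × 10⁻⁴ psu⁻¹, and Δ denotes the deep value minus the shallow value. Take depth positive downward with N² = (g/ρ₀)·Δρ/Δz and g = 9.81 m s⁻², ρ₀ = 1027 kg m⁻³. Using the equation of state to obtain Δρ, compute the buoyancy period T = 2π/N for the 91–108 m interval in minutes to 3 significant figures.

5.03 min

ΔT = -3.2 K, ΔS = +0.06 psu (deep − shallow).
Δρ/ρ₀ = −αΔT + βΔS = 7.04 × 10⁻⁴ + 4.74 × 10⁻⁵ = 7.514 × 10⁻⁴, so Δρ ≈ 0.7717 kg m⁻³.
N² = (g/ρ₀)·Δρ/Δz = g·(Δρ/ρ₀)/Δz = 9.81 × 7.514 × 10⁻⁴ / 17 = 4.3360 × 10⁻⁴ s⁻².
N = √(4.3360 × 10⁻⁴) = 0.020823 rad s⁻¹ → T = 2π/N = 301.74 s = 5.0290 min ≈ 5.03 min.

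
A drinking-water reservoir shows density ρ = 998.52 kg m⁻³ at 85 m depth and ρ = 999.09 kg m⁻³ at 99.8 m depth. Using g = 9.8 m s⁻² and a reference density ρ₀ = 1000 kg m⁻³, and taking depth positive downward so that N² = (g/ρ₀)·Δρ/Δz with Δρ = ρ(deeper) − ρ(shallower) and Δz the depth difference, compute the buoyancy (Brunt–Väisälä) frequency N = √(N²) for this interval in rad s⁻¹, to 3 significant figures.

0.0194 rad s⁻¹

Δρ = 999.09 − 998.52 = 0.57 kg m⁻³ over Δz = 99.8 − 85 = 14.8 m.
N² = (9.8/1000) × (0.57/14.8) = 3.7743 × 10⁻⁴ s⁻².
N = √(3.7743 × 10⁻⁴) = 0.019428 rad s⁻¹ ≈ 0.0194 rad s⁻¹.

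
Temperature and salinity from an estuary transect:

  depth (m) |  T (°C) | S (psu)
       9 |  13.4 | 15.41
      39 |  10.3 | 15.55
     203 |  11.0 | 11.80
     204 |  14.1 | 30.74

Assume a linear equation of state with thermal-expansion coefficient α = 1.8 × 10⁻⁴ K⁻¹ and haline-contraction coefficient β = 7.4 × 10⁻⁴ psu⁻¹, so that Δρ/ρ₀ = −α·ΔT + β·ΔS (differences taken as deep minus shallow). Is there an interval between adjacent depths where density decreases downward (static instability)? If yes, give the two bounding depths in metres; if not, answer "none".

39–203 m

Evaluate Δρ/ρ₀ = −αΔT + βΔS across each adjacent pair:
  9–39 m: −αΔT+βΔS = −(1.8 × 10⁻⁴)(-3.1)+(7.4 × 10⁻⁴)(+0.14) = 6.6 × 10⁻⁴ → stable
  39–203 m: −αΔT+βΔS = −(1.8 × 10⁻⁴)(+0.7)+(7.4 × 10⁻⁴)(-3.75) = -2.9 × 10⁻³ → UNSTABLE
  203–204 m: −αΔT+βΔS = −(1.8 × 10⁻⁴)(+3.1)+(7.4 × 10⁻⁴)(+18.94) = 0.013 → stable
The 39–203 m interval has Δρ < 0: lighter water underlies denser water.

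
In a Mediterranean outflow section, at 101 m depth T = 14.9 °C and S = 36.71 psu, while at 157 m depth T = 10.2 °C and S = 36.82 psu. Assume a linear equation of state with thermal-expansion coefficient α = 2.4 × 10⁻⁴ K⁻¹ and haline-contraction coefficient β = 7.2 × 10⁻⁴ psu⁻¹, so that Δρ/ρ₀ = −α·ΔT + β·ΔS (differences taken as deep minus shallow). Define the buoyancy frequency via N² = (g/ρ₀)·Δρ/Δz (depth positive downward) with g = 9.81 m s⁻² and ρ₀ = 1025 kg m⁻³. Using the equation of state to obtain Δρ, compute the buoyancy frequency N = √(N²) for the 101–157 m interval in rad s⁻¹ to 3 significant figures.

0.0145 rad s⁻¹

ΔT = -4.7 K, ΔS = +0.11 psu (deep − shallow).
Δρ/ρ₀ = −αΔT + βΔS = 1.128 × 10⁻³ + 7.92 × 10⁻⁵ = 1.2072 × 10⁻³, so Δρ ≈ 1.237 kg m⁻³.
N² = (g/ρ₀)·Δρ/Δz = g·(Δρ/ρ₀)/Δz = 9.81 × 1.2072 × 10⁻³ / 56 = 2.1148 × 10⁻⁴ s⁻².
N = √(2.1148 × 10⁻⁴) = 0.014542 rad s⁻¹ ≈ 0.0145 rad s⁻¹.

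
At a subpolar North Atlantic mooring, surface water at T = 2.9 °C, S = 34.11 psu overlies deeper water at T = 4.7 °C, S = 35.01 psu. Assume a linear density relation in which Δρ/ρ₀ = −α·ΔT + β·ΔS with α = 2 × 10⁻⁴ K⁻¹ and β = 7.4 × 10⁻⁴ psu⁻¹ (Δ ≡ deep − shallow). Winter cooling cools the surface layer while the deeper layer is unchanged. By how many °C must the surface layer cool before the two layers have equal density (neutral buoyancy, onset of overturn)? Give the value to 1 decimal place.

Neutral buoyancy requires Δρ = 0, i.e. −α(T_deep − T_surf′) + β(S_deep − S_surf) = 0.
T_surf′ = T_deep − (β/α)·ΔS = 4.7 − (7.4 × 10⁻⁴/2 × 10⁻⁴)·(+0.90) = 1.370 °C.
Cooling required: 2.9 − (1.370) = 1.530 °C.

1.5 °C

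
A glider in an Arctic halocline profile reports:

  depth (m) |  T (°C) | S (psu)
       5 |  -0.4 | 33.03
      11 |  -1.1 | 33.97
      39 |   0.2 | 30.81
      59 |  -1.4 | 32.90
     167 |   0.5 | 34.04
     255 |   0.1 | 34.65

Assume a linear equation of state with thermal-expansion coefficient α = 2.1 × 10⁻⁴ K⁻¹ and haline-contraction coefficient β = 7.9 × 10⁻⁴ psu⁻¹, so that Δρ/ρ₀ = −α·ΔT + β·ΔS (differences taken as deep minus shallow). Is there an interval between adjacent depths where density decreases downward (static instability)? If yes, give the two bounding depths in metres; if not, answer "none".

Evaluate Δρ/ρ₀ = −αΔT + βΔS across each adjacent pair:
  5–11 m: −αΔT+βΔS = −(2.1 × 10⁻⁴)(-0.7)+(7.9 × 10⁻⁴)(+0.94) = 8.9 × 10⁻⁴ → stable
  11–39 m: −αΔT+βΔS = −(2.1 × 10⁻⁴)(+1.3)+(7.9 × 10⁻⁴)(-3.16) = -2.8 × 10⁻³ → UNSTABLE
  39–59 m: −αΔT+βΔS = −(2.1 × 10⁻⁴)(-1.6)+(7.9 × 10⁻⁴)(+2.09) = 2.0 × 10⁻³ → stable
  59–167 m: −αΔT+βΔS = −(2.1 × 10⁻⁴)(+1.9)+(7.9 × 10⁻⁴)(+1.14) = 5.0 × 10⁻⁴ → stable
  167–255 m: −αΔT+βΔS = −(2.1 × 10⁻⁴)(-0.4)+(7.9 × 10⁻⁴)(+0.61) = 5.7 × 10⁻⁴ → stable
The 11–39 m interval has Δρ < 0: lighter water underlies denser water.

11–39 m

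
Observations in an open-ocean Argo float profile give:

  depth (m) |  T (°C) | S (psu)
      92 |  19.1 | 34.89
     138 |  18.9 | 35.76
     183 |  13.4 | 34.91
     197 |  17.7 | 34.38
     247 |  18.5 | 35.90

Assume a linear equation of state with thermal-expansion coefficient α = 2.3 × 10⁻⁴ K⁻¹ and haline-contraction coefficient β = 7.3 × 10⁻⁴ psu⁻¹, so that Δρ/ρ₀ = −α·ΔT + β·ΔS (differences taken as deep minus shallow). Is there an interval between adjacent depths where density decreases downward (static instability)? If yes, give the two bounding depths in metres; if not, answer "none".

Evaluate Δρ/ρ₀ = −αΔT + βΔS across each adjacent pair:
  92–138 m: −αΔT+βΔS = −(2.3 × 10⁻⁴)(-0.2)+(7.3 × 10⁻⁴)(+0.87) = 6.8 × 10⁻⁴ → stable
  138–183 m: −αΔT+βΔS = −(2.3 × 10⁻⁴)(-5.5)+(7.3 × 10⁻⁴)(-0.85) = 6.4 × 10⁻⁴ → stable
  183–197 m: −αΔT+βΔS = −(2.3 × 10⁻⁴)(+4.3)+(7.3 × 10⁻⁴)(-0.53) = -1.4 × 10⁻³ → UNSTABLE
  197–247 m: −αΔT+βΔS = −(2.3 × 10⁻⁴)(+0.8)+(7.3 × 10⁻⁴)(+1.52) = 9.3 × 10⁻⁴ → stable
The 183–197 m interval has Δρ < 0: lighter water underlies denser water.

183–197 m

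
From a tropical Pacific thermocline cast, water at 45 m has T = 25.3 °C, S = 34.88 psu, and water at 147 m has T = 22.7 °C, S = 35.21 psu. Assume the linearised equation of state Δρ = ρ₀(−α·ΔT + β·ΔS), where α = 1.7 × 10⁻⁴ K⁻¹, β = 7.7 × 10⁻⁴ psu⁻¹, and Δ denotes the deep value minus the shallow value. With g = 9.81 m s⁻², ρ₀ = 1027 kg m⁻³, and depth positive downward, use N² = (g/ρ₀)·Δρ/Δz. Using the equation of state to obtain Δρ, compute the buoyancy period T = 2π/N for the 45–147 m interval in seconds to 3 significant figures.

768 s

ΔT = -2.6 K, ΔS = +0.33 psu (deep − shallow).
Δρ/ρ₀ = −αΔT + βΔS = 4.42 × 10⁻⁴ + 2.541 × 10⁻⁴ = 6.961 × 10⁻⁴, so Δρ ≈ 0.7149 kg m⁻³.
N² = (g/ρ₀)·Δρ/Δz = g·(Δρ/ρ₀)/Δz = 9.81 × 6.961 × 10⁻⁴ / 102 = 6.6948 × 10⁻⁵ s⁻².
N = √(6.6948 × 10⁻⁵) = 8.1822 × 10⁻³ rad s⁻¹ → T = 2π/N = 767.91 s ≈ 768 s.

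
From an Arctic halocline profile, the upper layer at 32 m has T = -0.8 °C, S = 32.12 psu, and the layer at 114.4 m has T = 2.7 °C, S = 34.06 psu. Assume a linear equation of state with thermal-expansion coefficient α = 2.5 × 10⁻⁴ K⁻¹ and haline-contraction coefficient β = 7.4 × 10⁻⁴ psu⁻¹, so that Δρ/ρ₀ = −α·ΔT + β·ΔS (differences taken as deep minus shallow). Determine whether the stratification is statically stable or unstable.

stable

ΔT = 2.7 − -0.8 = +3.5 K and ΔS = 34.06 − 32.12 = +1.94 psu (deep − shallow).
−αΔT = -8.75 × 10⁻⁴; βΔS = 1.4356 × 10⁻³; sum Δρ/ρ₀ = 5.606 × 10⁻⁴.
Δρ/ρ₀ > 0, so Δρ > 0: deeper water is denser → statically stable.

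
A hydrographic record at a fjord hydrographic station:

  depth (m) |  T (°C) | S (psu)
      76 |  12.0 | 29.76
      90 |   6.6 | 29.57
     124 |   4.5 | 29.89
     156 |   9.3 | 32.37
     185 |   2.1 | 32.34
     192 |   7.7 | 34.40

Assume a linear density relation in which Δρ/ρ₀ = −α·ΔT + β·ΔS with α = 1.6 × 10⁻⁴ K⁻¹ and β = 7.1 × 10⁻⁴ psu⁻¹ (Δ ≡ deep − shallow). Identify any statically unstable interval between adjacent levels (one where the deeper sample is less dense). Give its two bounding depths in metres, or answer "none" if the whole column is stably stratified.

none

Evaluate Δρ/ρ₀ = −αΔT + βΔS across each adjacent pair:
  76–90 m: −αΔT+βΔS = −(1.6 × 10⁻⁴)(-5.4)+(7.1 × 10⁻⁴)(-0.19) = 7.3 × 10⁻⁴ → stable
  90–124 m: −αΔT+βΔS = −(1.6 × 10⁻⁴)(-2.1)+(7.1 × 10⁻⁴)(+0.32) = 5.6 × 10⁻⁴ → stable
  124–156 m: −αΔT+βΔS = −(1.6 × 10⁻⁴)(+4.8)+(7.1 × 10⁻⁴)(+2.48) = 9.9 × 10⁻⁴ → stable
  156–185 m: −αΔT+βΔS = −(1.6 × 10⁻⁴)(-7.2)+(7.1 × 10⁻⁴)(-0.03) = 1.1 × 10⁻³ → stable
  185–192 m: −αΔT+βΔS = −(1.6 × 10⁻⁴)(+5.6)+(7.1 × 10⁻⁴)(+2.06) = 5.7 × 10⁻⁴ → stable
Every interval has Δρ > 0: the column is stably stratified throughout.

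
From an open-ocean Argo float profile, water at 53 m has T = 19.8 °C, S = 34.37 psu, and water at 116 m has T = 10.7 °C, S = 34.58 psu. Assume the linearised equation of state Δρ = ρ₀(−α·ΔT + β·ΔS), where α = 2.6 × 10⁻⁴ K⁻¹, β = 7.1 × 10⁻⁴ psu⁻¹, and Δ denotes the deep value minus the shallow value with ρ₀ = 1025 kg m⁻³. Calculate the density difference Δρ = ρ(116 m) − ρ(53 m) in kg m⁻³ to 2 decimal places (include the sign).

ΔT = -9.1 K, ΔS = +0.21 psu (deep − shallow).
Δρ/ρ₀ = −(2.6 × 10⁻⁴)(-9.1) + (7.1 × 10⁻⁴)(+0.21) = 2.5151 × 10⁻³.
Δρ = 1025 × (2.5151 × 10⁻³) = +2.58 kg m⁻³.
Positive Δρ: denser below, stable.

+2.58 kg m⁻³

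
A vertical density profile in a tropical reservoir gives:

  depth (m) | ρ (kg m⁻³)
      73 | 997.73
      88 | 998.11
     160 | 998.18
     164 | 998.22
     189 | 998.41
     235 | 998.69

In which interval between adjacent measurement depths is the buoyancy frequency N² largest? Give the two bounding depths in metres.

Compute the density gradient over each adjacent pair:
  73–88 m: Δρ/Δz = 0.38/15 = 0.025 kg m⁻⁴
  88–160 m: Δρ/Δz = 0.07/72 = 9.7 × 10⁻⁴ kg m⁻⁴
  160–164 m: Δρ/Δz = 0.04/4 = 0.010 kg m⁻⁴
  164–189 m: Δρ/Δz = 0.19/25 = 7.6 × 10⁻³ kg m⁻⁴
  189–235 m: Δρ/Δz = 0.28/46 = 6.1 × 10⁻³ kg m⁻⁴
The largest gradient is in the 73–88 m interval — the pycnocline.

73–88 m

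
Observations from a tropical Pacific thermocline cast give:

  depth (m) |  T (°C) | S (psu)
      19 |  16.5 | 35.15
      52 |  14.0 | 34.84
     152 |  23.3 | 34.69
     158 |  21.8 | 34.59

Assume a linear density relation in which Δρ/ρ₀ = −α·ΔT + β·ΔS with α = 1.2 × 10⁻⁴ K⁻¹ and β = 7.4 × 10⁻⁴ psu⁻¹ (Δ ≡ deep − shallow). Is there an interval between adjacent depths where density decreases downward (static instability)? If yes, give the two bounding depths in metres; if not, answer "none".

52–152 m

Evaluate Δρ/ρ₀ = −αΔT + βΔS across each adjacent pair:
  19–52 m: −αΔT+βΔS = −(1.2 × 10⁻⁴)(-2.5)+(7.4 × 10⁻⁴)(-0.31) = 7.1 × 10⁻⁵ → stable
  52–152 m: −αΔT+βΔS = −(1.2 × 10⁻⁴)(+9.3)+(7.4 × 10⁻⁴)(-0.15) = -1.2 × 10⁻³ → UNSTABLE
  152–158 m: −αΔT+βΔS = −(1.2 × 10⁻⁴)(-1.5)+(7.4 × 10⁻⁴)(-0.10) = 1.1 × 10⁻⁴ → stable
The 52–152 m interval has Δρ < 0: lighter water underlies denser water.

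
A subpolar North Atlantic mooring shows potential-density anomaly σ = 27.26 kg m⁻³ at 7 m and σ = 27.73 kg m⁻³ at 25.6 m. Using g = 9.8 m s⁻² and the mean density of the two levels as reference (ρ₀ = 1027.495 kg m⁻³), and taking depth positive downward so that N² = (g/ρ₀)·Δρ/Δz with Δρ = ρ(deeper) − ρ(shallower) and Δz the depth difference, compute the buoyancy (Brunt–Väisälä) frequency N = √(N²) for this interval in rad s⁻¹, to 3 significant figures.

0.0155 rad s⁻¹

Δρ = 1027.73 − 1027.26 = 0.47 kg m⁻³ over Δz = 25.6 − 7 = 18.6 m.
N² = (9.8/1027.495) × (0.47/18.6) = 2.4101 × 10⁻⁴ s⁻².
N = √(2.4101 × 10⁻⁴) = 0.015524 rad s⁻¹ ≈ 0.0155 rad s⁻¹.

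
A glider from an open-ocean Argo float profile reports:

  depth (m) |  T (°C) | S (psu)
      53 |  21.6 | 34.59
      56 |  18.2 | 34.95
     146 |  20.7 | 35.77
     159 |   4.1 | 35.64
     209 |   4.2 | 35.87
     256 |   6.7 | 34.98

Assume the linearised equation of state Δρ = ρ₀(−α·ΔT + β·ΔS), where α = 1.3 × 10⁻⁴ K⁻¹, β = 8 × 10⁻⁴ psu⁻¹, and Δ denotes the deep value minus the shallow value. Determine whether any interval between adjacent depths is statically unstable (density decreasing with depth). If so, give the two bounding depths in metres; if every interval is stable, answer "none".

209–256 m

Evaluate Δρ/ρ₀ = −αΔT + βΔS across each adjacent pair:
  53–56 m: −αΔT+βΔS = −(1.3 × 10⁻⁴)(-3.4)+(8 × 10⁻⁴)(+0.36) = 7.3 × 10⁻⁴ → stable
  56–146 m: −αΔT+βΔS = −(1.3 × 10⁻⁴)(+2.5)+(8 × 10⁻⁴)(+0.82) = 3.3 × 10⁻⁴ → stable
  146–159 m: −αΔT+βΔS = −(1.3 × 10⁻⁴)(-16.6)+(8 × 10⁻⁴)(-0.13) = 2.1 × 10⁻³ → stable
  159–209 m: −αΔT+βΔS = −(1.3 × 10⁻⁴)(+0.1)+(8 × 10⁻⁴)(+0.23) = 1.7 × 10⁻⁴ → stable
  209–256 m: −αΔT+βΔS = −(1.3 × 10⁻⁴)(+2.5)+(8 × 10⁻⁴)(-0.89) = -1.0 × 10⁻³ → UNSTABLE
The 209–256 m interval has Δρ < 0: lighter water underlies denser water.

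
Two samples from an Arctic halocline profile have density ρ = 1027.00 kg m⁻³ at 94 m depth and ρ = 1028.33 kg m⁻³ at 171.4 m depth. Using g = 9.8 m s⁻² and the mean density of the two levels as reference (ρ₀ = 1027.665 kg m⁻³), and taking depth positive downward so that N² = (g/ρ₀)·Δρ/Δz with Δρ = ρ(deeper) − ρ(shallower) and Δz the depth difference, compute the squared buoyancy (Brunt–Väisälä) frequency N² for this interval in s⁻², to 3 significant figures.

1.64 × 10⁻⁴ s⁻²

Δρ = 1028.33 − 1027.00 = 1.33 kg m⁻³ over Δz = 171.4 − 94 = 77.4 m.
N² = (9.8/1027.665) × (1.33/77.4) = 1.6386 × 10⁻⁴ s⁻² ≈ 1.64 × 10⁻⁴ s⁻².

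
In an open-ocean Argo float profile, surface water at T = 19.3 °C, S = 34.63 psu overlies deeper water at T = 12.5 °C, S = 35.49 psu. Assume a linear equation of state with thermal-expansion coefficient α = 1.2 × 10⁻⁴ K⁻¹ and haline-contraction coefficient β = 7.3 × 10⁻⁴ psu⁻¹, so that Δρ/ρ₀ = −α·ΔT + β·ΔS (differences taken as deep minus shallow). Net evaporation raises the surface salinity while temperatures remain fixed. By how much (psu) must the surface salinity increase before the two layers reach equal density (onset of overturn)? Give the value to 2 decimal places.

1.98 psu

Neutral buoyancy requires −α(T_deep − T_surf) + β(S_deep − S_surf′) = 0.
S_surf′ = S_deep − (α/β)·ΔT = 35.49 − (1.2 × 10⁻⁴/7.3 × 10⁻⁴)·(-6.8) = 36.6078 psu.
Increase required: 36.6078 − 34.63 = 1.9778 psu.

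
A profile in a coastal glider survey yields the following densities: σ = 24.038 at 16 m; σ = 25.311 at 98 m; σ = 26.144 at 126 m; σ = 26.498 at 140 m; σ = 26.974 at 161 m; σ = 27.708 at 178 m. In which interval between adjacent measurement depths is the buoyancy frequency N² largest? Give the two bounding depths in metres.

161–178 m

Compute the density gradient over each adjacent pair:
  16–98 m: Δρ/Δz = 1.273/82 = 0.016 kg m⁻⁴
  98–126 m: Δρ/Δz = 0.833/28 = 0.030 kg m⁻⁴
  126–140 m: Δρ/Δz = 0.354/14 = 0.025 kg m⁻⁴
  140–161 m: Δρ/Δz = 0.476/21 = 0.023 kg m⁻⁴
  161–178 m: Δρ/Δz = 0.734/17 = 0.043 kg m⁻⁴
The largest gradient is in the 161–178 m interval — the pycnocline.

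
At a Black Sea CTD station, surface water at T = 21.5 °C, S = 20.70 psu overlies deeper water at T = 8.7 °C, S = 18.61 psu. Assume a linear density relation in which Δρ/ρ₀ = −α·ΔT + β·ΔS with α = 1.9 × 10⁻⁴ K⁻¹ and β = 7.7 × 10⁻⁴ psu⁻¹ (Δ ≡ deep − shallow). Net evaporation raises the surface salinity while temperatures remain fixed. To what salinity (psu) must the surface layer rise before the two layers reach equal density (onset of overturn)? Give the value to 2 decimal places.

21.77 psu

Neutral buoyancy requires −α(T_deep − T_surf) + β(S_deep − S_surf′) = 0.
S_surf′ = S_deep − (α/β)·ΔT = 18.61 − (1.9 × 10⁻⁴/7.7 × 10⁻⁴)·(-12.8) = 21.7684 psu.
Increase required: 21.7684 − 20.70 = 1.0684 psu.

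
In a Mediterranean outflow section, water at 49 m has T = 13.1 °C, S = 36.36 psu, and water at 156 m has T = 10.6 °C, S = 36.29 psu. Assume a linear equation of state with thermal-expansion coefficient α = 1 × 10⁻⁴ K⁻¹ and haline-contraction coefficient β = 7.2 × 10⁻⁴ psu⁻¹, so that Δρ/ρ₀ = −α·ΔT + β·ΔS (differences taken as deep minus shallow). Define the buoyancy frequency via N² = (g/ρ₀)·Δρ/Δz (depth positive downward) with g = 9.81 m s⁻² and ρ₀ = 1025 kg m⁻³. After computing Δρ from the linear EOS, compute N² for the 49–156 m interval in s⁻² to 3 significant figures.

1.83 × 10⁻⁵ s⁻²

ΔT = -2.5 K, ΔS = -0.07 psu (deep − shallow).
Δρ/ρ₀ = −αΔT + βΔS = 2.50 × 10⁻⁴ − 5.04 × 10⁻⁵ = 1.996 × 10⁻⁴, so Δρ ≈ 0.2046 kg m⁻³.
N² = (g/ρ₀)·Δρ/Δz = g·(Δρ/ρ₀)/Δz = 9.81 × 1.996 × 10⁻⁴ / 107 = 1.8300 × 10⁻⁵ s⁻² ≈ 1.83 × 10⁻⁵ s⁻².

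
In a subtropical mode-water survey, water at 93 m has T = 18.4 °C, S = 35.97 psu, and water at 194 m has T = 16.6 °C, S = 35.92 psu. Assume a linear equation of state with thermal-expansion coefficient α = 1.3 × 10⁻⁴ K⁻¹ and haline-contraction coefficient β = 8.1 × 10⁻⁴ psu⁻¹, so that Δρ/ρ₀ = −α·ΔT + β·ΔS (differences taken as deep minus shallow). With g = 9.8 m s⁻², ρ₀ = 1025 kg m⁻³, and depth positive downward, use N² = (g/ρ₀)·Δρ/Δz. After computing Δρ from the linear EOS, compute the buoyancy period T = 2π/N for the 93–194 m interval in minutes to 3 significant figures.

ΔT = -1.8 K, ΔS = -0.05 psu (deep − shallow).
Δρ/ρ₀ = −αΔT + βΔS = 2.34 × 10⁻⁴ − 4.05 × 10⁻⁵ = 1.935 × 10⁻⁴, so Δρ ≈ 0.1983 kg m⁻³.
N² = (g/ρ₀)·Δρ/Δz = g·(Δρ/ρ₀)/Δz = 9.8 × 1.935 × 10⁻⁴ / 101 = 1.8775 × 10⁻⁵ s⁻².
N = √(1.8775 × 10⁻⁵) = 4.3330 × 10⁻³ rad s⁻¹ → T = 2π/N = 1.4501 × 10³ s = 24.168 min ≈ 24.2 min.

24.2 min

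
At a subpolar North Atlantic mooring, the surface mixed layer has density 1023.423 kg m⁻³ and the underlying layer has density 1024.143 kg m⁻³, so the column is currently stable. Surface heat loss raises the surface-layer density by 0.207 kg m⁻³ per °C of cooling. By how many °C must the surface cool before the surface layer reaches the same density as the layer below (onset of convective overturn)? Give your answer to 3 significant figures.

3.48 °C

Density deficit of the surface layer: 1024.143 − 1023.423 = 0.72 kg m⁻³.
Required change = 0.72 / 0.207 = 3.48 °C.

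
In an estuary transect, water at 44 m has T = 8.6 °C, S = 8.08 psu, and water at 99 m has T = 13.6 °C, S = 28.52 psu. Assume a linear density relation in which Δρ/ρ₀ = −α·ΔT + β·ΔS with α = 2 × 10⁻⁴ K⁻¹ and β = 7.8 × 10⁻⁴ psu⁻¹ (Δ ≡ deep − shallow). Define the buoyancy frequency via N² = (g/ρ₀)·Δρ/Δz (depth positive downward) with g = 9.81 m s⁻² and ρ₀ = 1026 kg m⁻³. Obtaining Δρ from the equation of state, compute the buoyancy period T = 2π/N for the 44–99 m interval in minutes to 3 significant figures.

2.03 min

ΔT = +5.0 K, ΔS = +20.44 psu (deep − shallow).
Δρ/ρ₀ = −αΔT + βΔS = -1.00 × 10⁻³ + 0.0159432 = 0.0149432, so Δρ ≈ 15.33 kg m⁻³.
N² = (g/ρ₀)·Δρ/Δz = g·(Δρ/ρ₀)/Δz = 9.81 × 0.0149432 / 55 = 2.6653 × 10⁻³ s⁻².
N = √(2.6653 × 10⁻³) = 0.051627 rad s⁻¹ → T = 2π/N = 121.70 s = 2.0283 min ≈ 2.03 min.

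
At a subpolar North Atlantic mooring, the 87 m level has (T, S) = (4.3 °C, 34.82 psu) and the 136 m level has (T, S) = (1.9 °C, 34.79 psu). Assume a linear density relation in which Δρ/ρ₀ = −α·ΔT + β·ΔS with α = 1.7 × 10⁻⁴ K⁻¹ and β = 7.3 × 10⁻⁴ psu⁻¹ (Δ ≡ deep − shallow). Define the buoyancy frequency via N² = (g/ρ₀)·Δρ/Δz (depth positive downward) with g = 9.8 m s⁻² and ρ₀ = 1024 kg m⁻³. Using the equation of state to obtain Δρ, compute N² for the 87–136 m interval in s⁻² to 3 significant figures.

7.72 × 10⁻⁵ s⁻²

ΔT = -2.4 K, ΔS = -0.03 psu (deep − shallow).
Δρ/ρ₀ = −αΔT + βΔS = 4.08 × 10⁻⁴ − 2.19 × 10⁻⁵ = 3.861 × 10⁻⁴, so Δρ ≈ 0.3954 kg m⁻³.
N² = (g/ρ₀)·Δρ/Δz = g·(Δρ/ρ₀)/Δz = 9.8 × 3.861 × 10⁻⁴ / 49 = 7.7220 × 10⁻⁵ s⁻² ≈ 7.72 × 10⁻⁵ s⁻².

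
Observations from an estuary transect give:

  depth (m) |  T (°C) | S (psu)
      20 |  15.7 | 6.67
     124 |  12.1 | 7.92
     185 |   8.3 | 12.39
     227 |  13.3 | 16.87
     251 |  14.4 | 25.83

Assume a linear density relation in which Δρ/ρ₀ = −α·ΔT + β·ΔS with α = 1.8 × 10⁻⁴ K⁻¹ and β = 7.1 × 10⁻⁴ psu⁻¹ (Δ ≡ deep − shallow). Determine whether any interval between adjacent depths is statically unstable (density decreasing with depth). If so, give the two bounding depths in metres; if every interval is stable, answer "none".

none

Evaluate Δρ/ρ₀ = −αΔT + βΔS across each adjacent pair:
  20–124 m: −αΔT+βΔS = −(1.8 × 10⁻⁴)(-3.6)+(7.1 × 10⁻⁴)(+1.25) = 1.5 × 10⁻³ → stable
  124–185 m: −αΔT+βΔS = −(1.8 × 10⁻⁴)(-3.8)+(7.1 × 10⁻⁴)(+4.47) = 3.9 × 10⁻³ → stable
  185–227 m: −αΔT+βΔS = −(1.8 × 10⁻⁴)(+5.0)+(7.1 × 10⁻⁴)(+4.48) = 2.3 × 10⁻³ → stable
  227–251 m: −αΔT+βΔS = −(1.8 × 10⁻⁴)(+1.1)+(7.1 × 10⁻⁴)(+8.96) = 6.2 × 10⁻³ → stable
Every interval has Δρ > 0: the column is stably stratified throughout.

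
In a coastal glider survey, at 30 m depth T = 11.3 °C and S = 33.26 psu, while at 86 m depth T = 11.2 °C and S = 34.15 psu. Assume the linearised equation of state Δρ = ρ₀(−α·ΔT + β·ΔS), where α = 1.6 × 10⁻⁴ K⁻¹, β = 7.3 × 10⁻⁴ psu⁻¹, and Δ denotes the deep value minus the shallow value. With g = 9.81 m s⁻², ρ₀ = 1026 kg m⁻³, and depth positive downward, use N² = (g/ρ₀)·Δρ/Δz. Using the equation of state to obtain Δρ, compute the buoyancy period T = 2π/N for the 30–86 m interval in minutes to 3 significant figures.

9.70 min

ΔT = -0.1 K, ΔS = +0.89 psu (deep − shallow).
Δρ/ρ₀ = −αΔT + βΔS = 1.60 × 10⁻⁵ + 6.497 × 10⁻⁴ = 6.657 × 10⁻⁴, so Δρ ≈ 0.6830 kg m⁻³.
N² = (g/ρ₀)·Δρ/Δz = g·(Δρ/ρ₀)/Δz = 9.81 × 6.657 × 10⁻⁴ / 56 = 1.1662 × 10⁻⁴ s⁻².
N = √(1.1662 × 10⁻⁴) = 0.010799 rad s⁻¹ → T = 2π/N = 581.83 s = 9.6972 min ≈ 9.70 min.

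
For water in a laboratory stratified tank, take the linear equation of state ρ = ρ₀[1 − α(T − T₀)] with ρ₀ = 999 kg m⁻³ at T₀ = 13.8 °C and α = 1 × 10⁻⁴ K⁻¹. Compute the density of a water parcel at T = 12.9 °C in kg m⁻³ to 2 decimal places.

999.09 kg m⁻³

T − T₀ = -0.9 K.
Bracket = 1 − α·(-0.9) = 1 + (9.00 × 10⁻⁵) = 1.0000900.
ρ = 999 × 1.0000900 = 999.09 kg m⁻³.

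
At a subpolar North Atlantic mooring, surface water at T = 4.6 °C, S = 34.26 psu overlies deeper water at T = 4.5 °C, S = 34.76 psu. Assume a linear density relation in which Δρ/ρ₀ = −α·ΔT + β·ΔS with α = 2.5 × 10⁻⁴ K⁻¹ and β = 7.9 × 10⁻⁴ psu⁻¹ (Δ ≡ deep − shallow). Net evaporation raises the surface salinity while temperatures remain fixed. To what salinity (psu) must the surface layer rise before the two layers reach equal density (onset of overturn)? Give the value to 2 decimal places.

34.79 psu

Neutral buoyancy requires −α(T_deep − T_surf) + β(S_deep − S_surf′) = 0.
S_surf′ = S_deep − (α/β)·ΔT = 34.76 − (2.5 × 10⁻⁴/7.9 × 10⁻⁴)·(-0.1) = 34.7916 psu.
Increase required: 34.7916 − 34.26 = 0.5316 psu.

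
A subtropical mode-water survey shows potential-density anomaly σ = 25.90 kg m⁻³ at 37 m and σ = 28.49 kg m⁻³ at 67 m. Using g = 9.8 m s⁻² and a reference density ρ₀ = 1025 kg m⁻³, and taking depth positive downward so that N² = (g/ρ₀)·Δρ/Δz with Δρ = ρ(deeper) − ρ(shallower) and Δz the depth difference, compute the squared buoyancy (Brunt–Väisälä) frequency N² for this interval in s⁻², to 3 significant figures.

Δρ = 1028.49 − 1025.90 = 2.59 kg m⁻³ over Δz = 67 − 37 = 30 m.
N² = (9.8/1025) × (2.59/30) = 8.2543 × 10⁻⁴ s⁻² ≈ 8.25 × 10⁻⁴ s⁻².
A positive N² confirms static stability across the interval.

8.25 × 10⁻⁴ s⁻²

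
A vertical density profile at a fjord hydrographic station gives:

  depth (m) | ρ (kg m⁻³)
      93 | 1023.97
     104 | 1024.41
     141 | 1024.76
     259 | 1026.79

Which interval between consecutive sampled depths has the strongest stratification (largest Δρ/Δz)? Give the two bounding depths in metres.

93–104 m

Compute the density gradient over each adjacent pair:
  93–104 m: Δρ/Δz = 0.44/11 = 0.040 kg m⁻⁴
  104–141 m: Δρ/Δz = 0.35/37 = 9.5 × 10⁻³ kg m⁻⁴
  141–259 m: Δρ/Δz = 2.03/118 = 0.017 kg m⁻⁴
The largest gradient is in the 93–104 m interval — the pycnocline.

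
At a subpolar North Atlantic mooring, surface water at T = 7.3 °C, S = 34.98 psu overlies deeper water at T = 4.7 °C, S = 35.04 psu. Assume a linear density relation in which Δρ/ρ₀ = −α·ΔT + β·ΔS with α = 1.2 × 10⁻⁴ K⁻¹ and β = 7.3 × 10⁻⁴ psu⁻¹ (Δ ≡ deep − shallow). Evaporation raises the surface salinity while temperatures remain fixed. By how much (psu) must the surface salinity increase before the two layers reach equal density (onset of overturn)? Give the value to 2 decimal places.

Neutral buoyancy requires −α(T_deep − T_surf) + β(S_deep − S_surf′) = 0.
S_surf′ = S_deep − (α/β)·ΔT = 35.04 − (1.2 × 10⁻⁴/7.3 × 10⁻⁴)·(-2.6) = 35.4674 psu.
Increase required: 35.4674 − 34.98 = 0.4874 psu.

0.49 psu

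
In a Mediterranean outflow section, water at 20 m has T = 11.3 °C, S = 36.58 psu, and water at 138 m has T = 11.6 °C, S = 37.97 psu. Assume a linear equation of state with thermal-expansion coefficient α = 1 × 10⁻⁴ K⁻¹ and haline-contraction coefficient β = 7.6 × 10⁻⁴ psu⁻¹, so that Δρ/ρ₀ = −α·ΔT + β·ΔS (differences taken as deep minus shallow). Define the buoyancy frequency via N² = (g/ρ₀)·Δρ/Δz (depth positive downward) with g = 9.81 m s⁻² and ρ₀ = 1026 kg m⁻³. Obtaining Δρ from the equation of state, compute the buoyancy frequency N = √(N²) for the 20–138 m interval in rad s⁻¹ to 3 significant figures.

9.24 × 10⁻³ rad s⁻¹

ΔT = +0.3 K, ΔS = +1.39 psu (deep − shallow).
Δρ/ρ₀ = −αΔT + βΔS = -3.00 × 10⁻⁵ + 1.0564 × 10⁻³ = 1.0264 × 10⁻³, so Δρ ≈ 1.053 kg m⁻³.
N² = (g/ρ₀)·Δρ/Δz = g·(Δρ/ρ₀)/Δz = 9.81 × 1.0264 × 10⁻³ / 118 = 8.5330 × 10⁻⁵ s⁻².
N = √(8.5330 × 10⁻⁵) = 9.2374 × 10⁻³ rad s⁻¹ ≈ 9.24 × 10⁻³ rad s⁻¹.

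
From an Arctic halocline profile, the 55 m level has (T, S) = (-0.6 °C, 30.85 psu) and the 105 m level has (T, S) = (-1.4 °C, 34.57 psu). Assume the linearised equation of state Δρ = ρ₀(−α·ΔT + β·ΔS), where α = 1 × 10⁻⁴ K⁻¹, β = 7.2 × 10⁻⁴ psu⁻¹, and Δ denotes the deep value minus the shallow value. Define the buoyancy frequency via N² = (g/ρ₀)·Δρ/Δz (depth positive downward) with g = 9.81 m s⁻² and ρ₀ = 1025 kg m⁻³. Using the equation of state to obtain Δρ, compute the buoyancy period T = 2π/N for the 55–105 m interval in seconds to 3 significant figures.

ΔT = -0.8 K, ΔS = +3.72 psu (deep − shallow).
Δρ/ρ₀ = −αΔT + βΔS = 8.00 × 10⁻⁵ + 2.6784 × 10⁻³ = 2.7584 × 10⁻³, so Δρ ≈ 2.827 kg m⁻³.
N² = (g/ρ₀)·Δρ/Δz = g·(Δρ/ρ₀)/Δz = 9.81 × 2.7584 × 10⁻³ / 50 = 5.4120 × 10⁻⁴ s⁻².
N = √(5.4120 × 10⁻⁴) = 0.023264 rad s⁻¹ → T = 2π/N = 270.08 s ≈ 270 s.

270 s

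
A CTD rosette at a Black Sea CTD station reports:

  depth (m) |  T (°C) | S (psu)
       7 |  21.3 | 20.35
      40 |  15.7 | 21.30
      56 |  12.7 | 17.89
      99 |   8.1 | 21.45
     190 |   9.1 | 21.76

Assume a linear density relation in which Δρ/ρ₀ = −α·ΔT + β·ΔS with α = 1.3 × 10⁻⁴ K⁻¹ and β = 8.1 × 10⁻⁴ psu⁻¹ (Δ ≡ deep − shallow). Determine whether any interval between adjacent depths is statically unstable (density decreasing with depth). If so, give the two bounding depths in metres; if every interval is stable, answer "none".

Evaluate Δρ/ρ₀ = −αΔT + βΔS across each adjacent pair:
  7–40 m: −αΔT+βΔS = −(1.3 × 10⁻⁴)(-5.6)+(8.1 × 10⁻⁴)(+0.95) = 1.5 × 10⁻³ → stable
  40–56 m: −αΔT+βΔS = −(1.3 × 10⁻⁴)(-3.0)+(8.1 × 10⁻⁴)(-3.41) = -2.4 × 10⁻³ → UNSTABLE
  56–99 m: −αΔT+βΔS = −(1.3 × 10⁻⁴)(-4.6)+(8.1 × 10⁻⁴)(+3.56) = 3.5 × 10⁻³ → stable
  99–190 m: −αΔT+βΔS = −(1.3 × 10⁻⁴)(+1.0)+(8.1 × 10⁻⁴)(+0.31) = 1.2 × 10⁻⁴ → stable
The 40–56 m interval has Δρ < 0: lighter water underlies denser water.

40–56 m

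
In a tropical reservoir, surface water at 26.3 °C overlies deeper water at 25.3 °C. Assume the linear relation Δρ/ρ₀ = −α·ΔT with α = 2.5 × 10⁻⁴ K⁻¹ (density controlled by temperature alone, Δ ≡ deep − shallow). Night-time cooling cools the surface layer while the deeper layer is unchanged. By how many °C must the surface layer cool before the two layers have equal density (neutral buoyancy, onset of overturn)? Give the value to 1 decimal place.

With temperature the only control, equal density requires T_surf′ = T_deep.
T_surf′ = 25.3 °C.
Cooling required: 26.3 − 25.3 = 1.0 °C.

1.0 °C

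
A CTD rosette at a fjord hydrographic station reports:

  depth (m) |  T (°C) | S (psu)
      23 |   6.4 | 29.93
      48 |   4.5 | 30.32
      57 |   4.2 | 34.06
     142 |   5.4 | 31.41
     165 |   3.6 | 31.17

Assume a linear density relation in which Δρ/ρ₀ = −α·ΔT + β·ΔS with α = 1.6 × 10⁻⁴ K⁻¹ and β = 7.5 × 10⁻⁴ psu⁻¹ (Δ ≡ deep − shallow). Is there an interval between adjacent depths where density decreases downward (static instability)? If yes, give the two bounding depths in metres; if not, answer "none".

57–142 m

Evaluate Δρ/ρ₀ = −αΔT + βΔS across each adjacent pair:
  23–48 m: −αΔT+βΔS = −(1.6 × 10⁻⁴)(-1.9)+(7.5 × 10⁻⁴)(+0.39) = 6.0 × 10⁻⁴ → stable
  48–57 m: −αΔT+βΔS = −(1.6 × 10⁻⁴)(-0.3)+(7.5 × 10⁻⁴)(+3.74) = 2.9 × 10⁻³ → stable
  57–142 m: −αΔT+βΔS = −(1.6 × 10⁻⁴)(+1.2)+(7.5 × 10⁻⁴)(-2.65) = -2.2 × 10⁻³ → UNSTABLE
  142–165 m: −αΔT+βΔS = −(1.6 × 10⁻⁴)(-1.8)+(7.5 × 10⁻⁴)(-0.24) = 1.1 × 10⁻⁴ → stable
The 57–142 m interval has Δρ < 0: lighter water underlies denser water.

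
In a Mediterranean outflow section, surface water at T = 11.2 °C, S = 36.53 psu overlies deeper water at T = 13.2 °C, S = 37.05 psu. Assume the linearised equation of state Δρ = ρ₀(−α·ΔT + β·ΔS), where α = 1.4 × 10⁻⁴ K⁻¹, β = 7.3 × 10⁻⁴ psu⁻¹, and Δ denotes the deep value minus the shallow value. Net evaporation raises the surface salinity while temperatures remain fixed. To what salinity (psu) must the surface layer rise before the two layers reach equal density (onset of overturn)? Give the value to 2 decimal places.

Neutral buoyancy requires −α(T_deep − T_surf) + β(S_deep − S_surf′) = 0.
S_surf′ = S_deep − (α/β)·ΔT = 37.05 − (1.4 × 10⁻⁴/7.3 × 10⁻⁴)·(+2.0) = 36.6664 psu.
Increase required: 36.6664 − 36.53 = 0.1364 psu.

36.67 psu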